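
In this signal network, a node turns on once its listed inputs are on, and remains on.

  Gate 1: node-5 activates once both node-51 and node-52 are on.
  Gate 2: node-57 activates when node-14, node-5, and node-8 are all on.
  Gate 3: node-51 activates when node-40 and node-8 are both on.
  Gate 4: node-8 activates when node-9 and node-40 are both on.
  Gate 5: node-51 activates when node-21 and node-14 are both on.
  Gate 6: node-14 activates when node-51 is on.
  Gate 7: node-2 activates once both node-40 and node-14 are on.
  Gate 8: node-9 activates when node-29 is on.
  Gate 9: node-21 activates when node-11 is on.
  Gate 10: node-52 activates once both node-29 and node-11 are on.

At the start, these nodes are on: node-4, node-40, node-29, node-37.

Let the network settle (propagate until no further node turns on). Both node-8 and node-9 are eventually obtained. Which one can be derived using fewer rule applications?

node-9

node-9: node-29 is on, so node-9 activates (Gate 8). [1 rule application]
node-8: Gate 8: node-29 on → node-9 on. Gate 4: node-9 and node-40 on → node-8 on. [2 rule applications]
node-9 needs fewer.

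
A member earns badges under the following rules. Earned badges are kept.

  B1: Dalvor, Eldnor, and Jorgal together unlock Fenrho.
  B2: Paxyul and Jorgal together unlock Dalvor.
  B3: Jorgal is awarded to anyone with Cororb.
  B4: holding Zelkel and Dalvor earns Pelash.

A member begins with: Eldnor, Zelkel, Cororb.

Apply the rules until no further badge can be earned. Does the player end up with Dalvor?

No

Dalvor would need Paxyul and Jorgal (B2), but Paxyul is never earned.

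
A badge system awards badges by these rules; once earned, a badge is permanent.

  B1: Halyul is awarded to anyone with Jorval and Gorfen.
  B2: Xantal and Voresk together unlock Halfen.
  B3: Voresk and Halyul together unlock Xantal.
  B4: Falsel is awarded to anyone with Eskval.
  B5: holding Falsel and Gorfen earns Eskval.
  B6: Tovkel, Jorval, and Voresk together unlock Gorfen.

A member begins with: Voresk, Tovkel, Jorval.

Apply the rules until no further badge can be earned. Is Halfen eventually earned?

Yes

With Tovkel, Jorval, and Voresk, Gorfen is earned (B6).
With Jorval and Gorfen, Halyul is earned (B1).
With Voresk and Halyul, Xantal is earned (B3).
With Xantal and Voresk, Halfen is earned (B2).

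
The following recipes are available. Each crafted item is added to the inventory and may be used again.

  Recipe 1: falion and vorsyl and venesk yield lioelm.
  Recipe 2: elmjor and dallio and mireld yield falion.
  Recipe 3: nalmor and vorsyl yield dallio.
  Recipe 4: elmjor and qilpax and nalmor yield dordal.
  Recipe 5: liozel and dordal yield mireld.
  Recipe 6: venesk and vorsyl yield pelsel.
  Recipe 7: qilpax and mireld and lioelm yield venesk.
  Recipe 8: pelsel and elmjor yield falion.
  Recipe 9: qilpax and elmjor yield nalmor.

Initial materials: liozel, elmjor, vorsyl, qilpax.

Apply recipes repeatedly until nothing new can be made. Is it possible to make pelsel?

No

pelsel would need venesk and vorsyl (Recipe 6), but venesk is never obtained.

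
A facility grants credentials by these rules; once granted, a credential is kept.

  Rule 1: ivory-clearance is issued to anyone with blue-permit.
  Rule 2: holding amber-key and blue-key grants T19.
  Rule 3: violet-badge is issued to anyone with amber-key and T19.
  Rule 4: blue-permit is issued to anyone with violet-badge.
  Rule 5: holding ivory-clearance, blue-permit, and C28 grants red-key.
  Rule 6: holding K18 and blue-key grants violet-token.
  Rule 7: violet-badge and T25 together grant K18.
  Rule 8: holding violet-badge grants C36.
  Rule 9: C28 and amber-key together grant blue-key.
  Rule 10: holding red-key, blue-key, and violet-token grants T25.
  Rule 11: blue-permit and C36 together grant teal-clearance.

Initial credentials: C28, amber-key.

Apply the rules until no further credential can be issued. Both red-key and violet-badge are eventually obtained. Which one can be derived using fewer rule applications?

violet-badge

violet-badge: Holding C28 and amber-key grants blue-key (Rule 9). Holding amber-key and blue-key grants T19 (Rule 2). Holding amber-key and T19 grants violet-badge (Rule 3). [3 rule applications]
red-key: Holding C28 and amber-key grants blue-key (Rule 9). Holding amber-key and blue-key grants T19 (Rule 2). Holding amber-key and T19 grants violet-badge (Rule 3). Holding violet-badge grants blue-permit (Rule 4). Holding blue-permit grants ivory-clearance (Rule 1). Holding ivory-clearance, blue-permit, and C28 grants red-key (Rule 5). [6 rule applications]
violet-badge needs fewer.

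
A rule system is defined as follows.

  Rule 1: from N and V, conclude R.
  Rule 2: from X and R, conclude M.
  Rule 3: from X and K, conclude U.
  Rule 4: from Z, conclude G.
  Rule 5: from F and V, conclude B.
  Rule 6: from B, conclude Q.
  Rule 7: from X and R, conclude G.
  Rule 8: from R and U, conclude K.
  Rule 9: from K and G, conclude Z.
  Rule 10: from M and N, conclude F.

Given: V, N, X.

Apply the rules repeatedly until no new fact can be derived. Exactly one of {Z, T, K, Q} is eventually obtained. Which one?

Q

N and V hold, so R follows (Rule 1).
From X and R, Rule 2 gives M.
M and N hold, so F follows (Rule 10).
F and V hold, so B follows (Rule 5).
B holds, so Q follows (Rule 6).
K would need R and U (Rule 8), but U is never established. No rule produces T, and it is not given. Z would need K and G (Rule 9), but K is never established.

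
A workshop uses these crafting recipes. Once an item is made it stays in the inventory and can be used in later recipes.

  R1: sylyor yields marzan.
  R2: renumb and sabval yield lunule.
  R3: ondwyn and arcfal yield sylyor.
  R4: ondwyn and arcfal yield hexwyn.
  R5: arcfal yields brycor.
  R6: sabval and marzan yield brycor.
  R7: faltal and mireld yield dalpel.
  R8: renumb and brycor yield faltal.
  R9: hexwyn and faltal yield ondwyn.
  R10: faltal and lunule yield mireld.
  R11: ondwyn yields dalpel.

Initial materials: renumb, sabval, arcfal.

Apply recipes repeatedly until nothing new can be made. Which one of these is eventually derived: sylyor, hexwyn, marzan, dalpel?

dalpel

arcfal → brycor (R5).
renumb and sabval → lunule (R2).
renumb and brycor → faltal (R8).
faltal and lunule → mireld (R10).
Using R7, faltal and mireld make dalpel.
sylyor would need ondwyn and arcfal (R3), but ondwyn is never obtained. hexwyn would need ondwyn and arcfal (R4), but ondwyn is never obtained. marzan would need sylyor (R1), but sylyor is never obtained.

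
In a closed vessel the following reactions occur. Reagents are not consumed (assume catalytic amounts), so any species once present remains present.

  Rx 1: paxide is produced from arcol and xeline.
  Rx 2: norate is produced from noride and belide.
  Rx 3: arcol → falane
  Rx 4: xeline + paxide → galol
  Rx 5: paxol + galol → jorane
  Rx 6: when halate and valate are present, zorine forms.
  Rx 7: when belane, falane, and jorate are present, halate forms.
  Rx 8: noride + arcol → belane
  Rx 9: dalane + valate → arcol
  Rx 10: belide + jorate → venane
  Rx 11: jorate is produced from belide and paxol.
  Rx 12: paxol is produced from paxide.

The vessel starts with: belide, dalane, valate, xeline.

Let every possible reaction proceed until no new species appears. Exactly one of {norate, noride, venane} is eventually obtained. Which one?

dalane and valate present → arcol forms (Rx 9).
arcol and xeline present → paxide forms (Rx 1).
paxide present → paxol forms (Rx 12).
belide and paxol present → jorate forms (Rx 11).
belide and jorate present → venane forms (Rx 10).
norate would need noride and belide (Rx 2), but noride never forms. No rule produces noride, and it is not given.

venane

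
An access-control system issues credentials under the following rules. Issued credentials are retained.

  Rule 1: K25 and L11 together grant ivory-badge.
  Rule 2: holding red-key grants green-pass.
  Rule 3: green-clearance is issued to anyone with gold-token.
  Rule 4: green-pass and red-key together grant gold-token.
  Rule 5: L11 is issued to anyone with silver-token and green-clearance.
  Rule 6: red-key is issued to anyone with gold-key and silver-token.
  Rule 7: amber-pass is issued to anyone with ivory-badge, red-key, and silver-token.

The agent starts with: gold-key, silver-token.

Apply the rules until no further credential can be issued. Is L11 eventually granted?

Yes

Holding gold-key and silver-token grants red-key (Rule 6).
Holding red-key grants green-pass (Rule 2).
Holding green-pass and red-key grants gold-token (Rule 4).
Holding gold-token grants green-clearance (Rule 3).
Holding silver-token and green-clearance grants L11 (Rule 5).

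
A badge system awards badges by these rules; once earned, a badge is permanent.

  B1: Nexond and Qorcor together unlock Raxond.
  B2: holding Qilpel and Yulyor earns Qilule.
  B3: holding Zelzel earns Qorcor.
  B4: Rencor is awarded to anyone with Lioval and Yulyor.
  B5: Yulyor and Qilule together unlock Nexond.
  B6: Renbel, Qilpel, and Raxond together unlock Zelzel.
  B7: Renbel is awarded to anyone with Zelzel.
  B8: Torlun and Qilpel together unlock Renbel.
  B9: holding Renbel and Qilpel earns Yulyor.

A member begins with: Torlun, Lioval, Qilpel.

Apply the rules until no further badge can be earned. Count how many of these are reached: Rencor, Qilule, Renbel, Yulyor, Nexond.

5

With Torlun and Qilpel, Renbel is earned (B8).
With Renbel and Qilpel, Yulyor is earned (B9).
With Lioval and Yulyor, Rencor is earned (B4).
With Qilpel and Yulyor, Qilule is earned (B2).
With Yulyor and Qilule, Nexond is earned (B5).
Rencor: reached.
Qilule: reached.
Renbel: reached.
Yulyor: reached.
Nexond: reached.
All 5 are reached.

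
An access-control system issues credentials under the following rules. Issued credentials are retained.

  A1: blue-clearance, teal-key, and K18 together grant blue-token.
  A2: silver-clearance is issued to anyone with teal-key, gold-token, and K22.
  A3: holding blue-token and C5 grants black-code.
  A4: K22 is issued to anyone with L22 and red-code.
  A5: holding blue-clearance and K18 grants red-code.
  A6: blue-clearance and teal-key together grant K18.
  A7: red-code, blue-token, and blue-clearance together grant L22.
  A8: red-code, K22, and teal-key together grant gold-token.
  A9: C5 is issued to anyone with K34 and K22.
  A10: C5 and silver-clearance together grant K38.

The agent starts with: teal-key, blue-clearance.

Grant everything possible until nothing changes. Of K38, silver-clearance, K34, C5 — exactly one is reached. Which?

Holding blue-clearance and teal-key grants K18 (A6).
Holding blue-clearance and K18 grants red-code (A5).
Holding blue-clearance, teal-key, and K18 grants blue-token (A1).
Holding red-code, blue-token, and blue-clearance grants L22 (A7).
Holding L22 and red-code grants K22 (A4).
Holding red-code, K22, and teal-key grants gold-token (A8).
Holding teal-key, gold-token, and K22 grants silver-clearance (A2).
C5 would need K34 and K22 (A9), but K34 is never granted. No rule produces K34, and it is not given. K38 would need C5 and silver-clearance (A10), but C5 is never granted.

silver-clearance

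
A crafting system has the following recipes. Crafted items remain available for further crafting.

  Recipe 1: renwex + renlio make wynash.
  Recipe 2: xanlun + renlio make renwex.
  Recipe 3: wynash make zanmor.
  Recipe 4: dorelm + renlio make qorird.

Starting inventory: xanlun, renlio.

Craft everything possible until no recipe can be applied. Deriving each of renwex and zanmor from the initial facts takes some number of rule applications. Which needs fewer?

renwex

renwex: xanlun + renlio → renwex (Recipe 2). [1 rule application]
zanmor: Using Recipe 2, xanlun and renlio make renwex. renwex + renlio → wynash (Recipe 1). wynash → zanmor (Recipe 3). [3 rule applications]
renwex needs fewer.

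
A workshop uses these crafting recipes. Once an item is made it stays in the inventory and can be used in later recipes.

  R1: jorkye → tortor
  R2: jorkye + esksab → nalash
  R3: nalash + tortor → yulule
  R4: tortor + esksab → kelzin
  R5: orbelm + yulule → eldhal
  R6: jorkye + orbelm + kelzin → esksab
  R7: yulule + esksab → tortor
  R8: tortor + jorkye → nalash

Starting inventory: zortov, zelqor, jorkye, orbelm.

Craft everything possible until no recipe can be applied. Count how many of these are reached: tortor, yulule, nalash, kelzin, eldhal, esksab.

jorkye → tortor (R1).
tortor + jorkye → nalash (R8).
Using R3, nalash and tortor make yulule.
orbelm + yulule → eldhal (R5).
tortor: reached.
yulule: reached.
nalash: reached.
kelzin would need tortor and esksab (R4), but esksab is never obtained.
eldhal: reached.
esksab would need jorkye, orbelm, and kelzin (R6), but kelzin is never obtained.
Reached: tortor, yulule, nalash, and eldhal — 4 of the 6.

4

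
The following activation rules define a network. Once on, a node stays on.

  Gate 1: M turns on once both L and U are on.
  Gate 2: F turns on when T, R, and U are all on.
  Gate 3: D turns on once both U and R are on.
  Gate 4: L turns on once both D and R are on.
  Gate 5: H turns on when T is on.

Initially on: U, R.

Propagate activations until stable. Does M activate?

Gate 3: U and R on → D on.
Gate 4: D and R on → L on.
Gate 1: L and U on → M on.

Yes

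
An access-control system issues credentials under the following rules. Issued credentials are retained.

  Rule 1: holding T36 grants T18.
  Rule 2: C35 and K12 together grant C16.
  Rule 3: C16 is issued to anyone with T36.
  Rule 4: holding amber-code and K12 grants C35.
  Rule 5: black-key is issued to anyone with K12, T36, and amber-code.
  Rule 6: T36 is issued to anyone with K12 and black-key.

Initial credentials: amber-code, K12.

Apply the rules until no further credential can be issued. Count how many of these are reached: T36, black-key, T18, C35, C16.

2

Holding amber-code and K12 grants C35 (Rule 4).
Holding C35 and K12 grants C16 (Rule 2).
T36 would need K12 and black-key (Rule 6), but black-key is never granted.
black-key would need K12, T36, and amber-code (Rule 5), but T36 is never granted.
T18 would need T36 (Rule 1), but T36 is never granted.
C35: reached.
C16: reached.
Reached: C35 and C16 — 2 of the 5.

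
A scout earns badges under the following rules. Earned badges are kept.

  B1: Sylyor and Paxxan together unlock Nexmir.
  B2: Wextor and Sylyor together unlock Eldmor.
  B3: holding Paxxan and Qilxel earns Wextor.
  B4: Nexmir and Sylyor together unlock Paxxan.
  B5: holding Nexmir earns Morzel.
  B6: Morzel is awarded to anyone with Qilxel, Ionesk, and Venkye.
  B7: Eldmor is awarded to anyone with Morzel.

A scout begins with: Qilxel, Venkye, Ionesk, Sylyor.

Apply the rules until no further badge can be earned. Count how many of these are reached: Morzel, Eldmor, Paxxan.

With Qilxel, Ionesk, and Venkye, Morzel is earned (B6).
With Morzel, Eldmor is earned (B7).
Morzel: reached.
Eldmor: reached.
Paxxan would need Nexmir and Sylyor (B4), but Nexmir is never earned.
Reached: Morzel and Eldmor — 2 of the 3.

2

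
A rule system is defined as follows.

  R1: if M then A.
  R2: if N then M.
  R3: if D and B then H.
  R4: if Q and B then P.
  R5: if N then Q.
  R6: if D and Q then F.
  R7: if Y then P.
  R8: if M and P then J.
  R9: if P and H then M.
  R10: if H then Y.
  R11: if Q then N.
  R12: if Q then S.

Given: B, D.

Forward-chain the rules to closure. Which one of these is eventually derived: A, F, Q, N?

A

D and B hold, so H follows (R3).
H holds, so Y follows (R10).
Y holds, so P follows (R7).
From P and H, R9 gives M.
M holds, so A follows (R1).
N would need Q (R11), but Q is never established. F would need D and Q (R6), but Q is never established. Q would need N (R5), but N is never established.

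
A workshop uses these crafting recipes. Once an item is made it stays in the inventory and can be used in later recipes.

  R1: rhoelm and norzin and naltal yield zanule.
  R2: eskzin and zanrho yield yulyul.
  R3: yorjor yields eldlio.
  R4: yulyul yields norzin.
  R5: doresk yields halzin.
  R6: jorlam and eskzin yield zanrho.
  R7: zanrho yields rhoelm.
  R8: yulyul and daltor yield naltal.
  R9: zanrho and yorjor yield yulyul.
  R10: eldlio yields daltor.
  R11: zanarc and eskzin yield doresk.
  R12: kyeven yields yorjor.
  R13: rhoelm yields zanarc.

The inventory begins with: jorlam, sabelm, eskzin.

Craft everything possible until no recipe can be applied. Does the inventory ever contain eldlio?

eldlio would need yorjor (R3), but yorjor is never obtained.

No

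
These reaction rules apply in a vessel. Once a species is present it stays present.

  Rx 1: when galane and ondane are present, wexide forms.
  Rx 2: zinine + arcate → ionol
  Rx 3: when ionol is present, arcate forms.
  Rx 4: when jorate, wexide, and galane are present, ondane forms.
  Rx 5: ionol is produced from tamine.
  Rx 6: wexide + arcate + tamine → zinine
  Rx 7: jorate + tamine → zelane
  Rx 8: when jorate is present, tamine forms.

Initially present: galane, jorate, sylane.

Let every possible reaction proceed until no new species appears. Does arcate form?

Yes

jorate present → tamine forms (Rx 8).
tamine present → ionol forms (Rx 5).
ionol present → arcate forms (Rx 3).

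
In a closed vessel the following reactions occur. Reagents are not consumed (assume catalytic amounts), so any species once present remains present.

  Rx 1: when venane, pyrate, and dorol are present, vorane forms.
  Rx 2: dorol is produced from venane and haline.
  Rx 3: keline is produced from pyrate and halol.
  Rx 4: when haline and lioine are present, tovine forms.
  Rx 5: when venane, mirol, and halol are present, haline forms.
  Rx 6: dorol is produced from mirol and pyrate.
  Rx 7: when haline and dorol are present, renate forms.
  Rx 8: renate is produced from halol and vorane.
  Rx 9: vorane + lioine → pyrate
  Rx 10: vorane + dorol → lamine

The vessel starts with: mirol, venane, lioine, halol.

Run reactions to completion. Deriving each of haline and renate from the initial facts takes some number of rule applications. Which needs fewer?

haline

haline: venane, mirol, and halol present → haline forms (Rx 5). [1 rule application]
renate: venane, mirol, and halol present → haline forms (Rx 5). venane and haline present → dorol forms (Rx 2). haline and dorol present → renate forms (Rx 7). [3 rule applications]
haline needs fewer.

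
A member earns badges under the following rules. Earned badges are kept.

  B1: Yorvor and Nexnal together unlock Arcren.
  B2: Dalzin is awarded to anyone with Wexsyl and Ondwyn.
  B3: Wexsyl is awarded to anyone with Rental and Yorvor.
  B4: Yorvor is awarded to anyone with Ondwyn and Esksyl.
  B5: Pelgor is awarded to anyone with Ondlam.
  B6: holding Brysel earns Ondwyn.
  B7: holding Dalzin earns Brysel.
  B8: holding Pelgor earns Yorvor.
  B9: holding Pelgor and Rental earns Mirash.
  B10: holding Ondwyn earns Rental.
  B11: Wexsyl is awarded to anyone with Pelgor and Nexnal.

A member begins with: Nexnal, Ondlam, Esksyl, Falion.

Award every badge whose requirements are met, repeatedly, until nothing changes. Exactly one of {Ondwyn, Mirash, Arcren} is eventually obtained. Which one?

Arcren

With Ondlam, Pelgor is earned (B5).
With Pelgor, Yorvor is earned (B8).
With Yorvor and Nexnal, Arcren is earned (B1).
Mirash would need Pelgor and Rental (B9), but Rental is never earned. Ondwyn would need Brysel (B6), but Brysel is never earned.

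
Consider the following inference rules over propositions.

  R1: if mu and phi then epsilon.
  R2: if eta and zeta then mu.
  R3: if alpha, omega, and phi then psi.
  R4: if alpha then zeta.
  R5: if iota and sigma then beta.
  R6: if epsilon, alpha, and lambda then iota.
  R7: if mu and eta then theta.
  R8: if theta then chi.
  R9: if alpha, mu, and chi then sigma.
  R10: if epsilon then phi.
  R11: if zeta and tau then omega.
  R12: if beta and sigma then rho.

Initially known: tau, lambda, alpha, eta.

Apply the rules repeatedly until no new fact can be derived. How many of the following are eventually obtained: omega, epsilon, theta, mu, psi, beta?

From alpha, R4 gives zeta.
From zeta and tau, R11 gives omega.
From eta and zeta, R2 gives mu.
From mu and eta, R7 gives theta.
omega: reached.
epsilon would need mu and phi (R1), but phi is never established.
theta: reached.
mu: reached.
psi would need alpha, omega, and phi (R3), but phi is never established.
beta would need iota and sigma (R5), but iota is never established.
Reached: omega, theta, and mu — 3 of the 6.

3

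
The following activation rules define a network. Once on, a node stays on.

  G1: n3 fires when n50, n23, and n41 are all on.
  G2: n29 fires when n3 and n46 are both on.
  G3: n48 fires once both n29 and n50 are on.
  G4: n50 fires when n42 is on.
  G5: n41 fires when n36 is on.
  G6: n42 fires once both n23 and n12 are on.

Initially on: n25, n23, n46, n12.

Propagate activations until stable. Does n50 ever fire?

G6: n23 and n12 on → n42 on.
G4: n42 on → n50 on.

Yes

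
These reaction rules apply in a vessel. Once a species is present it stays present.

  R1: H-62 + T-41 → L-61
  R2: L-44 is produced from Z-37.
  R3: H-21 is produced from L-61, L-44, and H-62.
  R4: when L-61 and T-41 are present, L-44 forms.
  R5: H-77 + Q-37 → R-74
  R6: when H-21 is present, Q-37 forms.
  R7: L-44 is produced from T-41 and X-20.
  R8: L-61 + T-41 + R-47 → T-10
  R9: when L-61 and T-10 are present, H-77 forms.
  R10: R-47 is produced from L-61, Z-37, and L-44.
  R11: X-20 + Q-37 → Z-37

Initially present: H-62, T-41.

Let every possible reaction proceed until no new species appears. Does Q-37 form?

Yes

H-62 and T-41 present → L-61 forms (R1).
L-61 and T-41 present → L-44 forms (R4).
L-61, L-44, and H-62 present → H-21 forms (R3).
H-21 present → Q-37 forms (R6).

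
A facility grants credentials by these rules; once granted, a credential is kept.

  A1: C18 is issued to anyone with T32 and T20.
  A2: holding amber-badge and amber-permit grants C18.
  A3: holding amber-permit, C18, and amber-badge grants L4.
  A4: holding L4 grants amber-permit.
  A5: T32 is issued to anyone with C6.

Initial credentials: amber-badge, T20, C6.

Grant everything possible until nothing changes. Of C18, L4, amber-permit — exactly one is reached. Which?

C18

Holding C6 grants T32 (A5).
Holding T32 and T20 grants C18 (A1).
amber-permit would need L4 (A4), but L4 is never granted. L4 would need amber-permit, C18, and amber-badge (A3), but amber-permit is never granted.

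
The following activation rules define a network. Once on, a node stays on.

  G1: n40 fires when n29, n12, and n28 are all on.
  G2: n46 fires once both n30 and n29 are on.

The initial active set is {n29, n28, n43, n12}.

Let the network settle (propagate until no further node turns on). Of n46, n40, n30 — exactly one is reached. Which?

G1: n29, n12, and n28 on → n40 on.
n46 would need n30 and n29 (G2), but n30 never turns on. No rule produces n30, and it is not given.

n40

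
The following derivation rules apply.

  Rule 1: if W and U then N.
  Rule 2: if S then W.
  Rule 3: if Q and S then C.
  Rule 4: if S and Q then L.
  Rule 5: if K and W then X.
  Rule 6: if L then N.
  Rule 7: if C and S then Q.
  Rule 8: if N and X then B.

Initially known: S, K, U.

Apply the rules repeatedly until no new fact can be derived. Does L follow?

No

L would need S and Q (Rule 4), but Q is never established.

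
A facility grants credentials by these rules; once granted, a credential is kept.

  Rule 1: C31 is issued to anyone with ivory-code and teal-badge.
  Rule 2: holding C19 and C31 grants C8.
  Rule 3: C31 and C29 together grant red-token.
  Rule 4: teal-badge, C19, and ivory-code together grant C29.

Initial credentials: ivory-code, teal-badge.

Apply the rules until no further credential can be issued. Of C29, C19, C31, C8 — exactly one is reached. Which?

C31

Holding ivory-code and teal-badge grants C31 (Rule 1).
No rule produces C19, and it is not given. C8 would need C19 and C31 (Rule 2), but C19 is never granted. C29 would need teal-badge, C19, and ivory-code (Rule 4), but C19 is never granted.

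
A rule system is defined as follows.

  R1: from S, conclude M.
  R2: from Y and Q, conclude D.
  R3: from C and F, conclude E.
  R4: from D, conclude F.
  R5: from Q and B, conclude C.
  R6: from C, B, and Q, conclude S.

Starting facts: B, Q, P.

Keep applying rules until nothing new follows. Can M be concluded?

Q and B hold, so C follows (R5).
C, B, and Q hold, so S follows (R6).
S holds, so M follows (R1).

Yes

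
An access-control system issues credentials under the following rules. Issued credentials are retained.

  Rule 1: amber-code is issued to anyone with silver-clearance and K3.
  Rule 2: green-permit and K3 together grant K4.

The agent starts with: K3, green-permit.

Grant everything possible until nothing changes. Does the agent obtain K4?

Holding green-permit and K3 grants K4 (Rule 2).

Yes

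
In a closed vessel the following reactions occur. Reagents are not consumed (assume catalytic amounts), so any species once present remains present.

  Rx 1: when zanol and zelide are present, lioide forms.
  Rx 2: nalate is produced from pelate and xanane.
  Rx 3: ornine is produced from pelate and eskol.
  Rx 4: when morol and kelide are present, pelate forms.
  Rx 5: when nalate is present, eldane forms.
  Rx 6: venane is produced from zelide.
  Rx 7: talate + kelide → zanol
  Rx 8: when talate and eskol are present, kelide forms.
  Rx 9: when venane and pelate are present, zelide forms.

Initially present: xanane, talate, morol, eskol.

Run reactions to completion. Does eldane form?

Yes

talate and eskol present → kelide forms (Rx 8).
morol and kelide present → pelate forms (Rx 4).
pelate and xanane present → nalate forms (Rx 2).
nalate present → eldane forms (Rx 5).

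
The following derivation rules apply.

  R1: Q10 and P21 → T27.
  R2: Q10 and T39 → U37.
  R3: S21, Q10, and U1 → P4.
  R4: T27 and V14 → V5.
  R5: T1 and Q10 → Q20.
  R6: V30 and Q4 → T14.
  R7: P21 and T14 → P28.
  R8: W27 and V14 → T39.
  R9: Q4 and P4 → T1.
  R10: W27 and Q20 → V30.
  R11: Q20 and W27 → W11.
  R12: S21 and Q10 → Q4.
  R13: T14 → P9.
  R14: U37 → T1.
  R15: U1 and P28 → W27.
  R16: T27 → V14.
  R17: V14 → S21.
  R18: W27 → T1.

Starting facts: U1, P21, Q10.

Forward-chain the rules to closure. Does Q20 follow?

Q10 and P21 hold, so T27 follows (R1).
T27 holds, so V14 follows (R16).
From V14, R17 gives S21.
From S21, Q10, and U1, R3 gives P4.
S21 and Q10 hold, so Q4 follows (R12).
From Q4 and P4, R9 gives T1.
T1 and Q10 hold, so Q20 follows (R5).

Yes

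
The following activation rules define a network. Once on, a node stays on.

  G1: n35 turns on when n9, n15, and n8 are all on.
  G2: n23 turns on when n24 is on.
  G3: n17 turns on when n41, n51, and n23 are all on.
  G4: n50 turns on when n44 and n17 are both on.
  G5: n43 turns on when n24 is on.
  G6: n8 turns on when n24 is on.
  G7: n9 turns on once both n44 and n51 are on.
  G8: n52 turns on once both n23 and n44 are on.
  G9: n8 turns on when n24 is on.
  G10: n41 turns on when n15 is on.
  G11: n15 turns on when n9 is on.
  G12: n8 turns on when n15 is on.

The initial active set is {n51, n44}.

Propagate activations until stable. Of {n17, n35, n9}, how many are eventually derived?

2

n44 and n51 are on, so n9 turns on (G7).
n9 is on, so n15 turns on (G11).
G12: n15 on → n8 on.
n9, n15, and n8 are on, so n35 turns on (G1).
n17 would need n41, n51, and n23 (G3), but n23 never turns on.
n35: reached.
n9: reached.
Reached: n35 and n9 — 2 of the 3.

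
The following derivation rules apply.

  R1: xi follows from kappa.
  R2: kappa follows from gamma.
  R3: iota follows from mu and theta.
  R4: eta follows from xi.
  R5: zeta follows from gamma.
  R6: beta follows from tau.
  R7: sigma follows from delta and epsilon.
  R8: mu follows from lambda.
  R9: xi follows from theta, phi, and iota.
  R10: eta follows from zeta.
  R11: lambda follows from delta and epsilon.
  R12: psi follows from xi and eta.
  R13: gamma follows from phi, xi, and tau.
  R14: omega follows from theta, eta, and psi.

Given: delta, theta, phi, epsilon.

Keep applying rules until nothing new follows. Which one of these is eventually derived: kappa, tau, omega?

From delta and epsilon, R11 gives lambda.
lambda holds, so mu follows (R8).
From mu and theta, R3 gives iota.
theta, phi, and iota hold, so xi follows (R9).
xi holds, so eta follows (R4).
xi and eta hold, so psi follows (R12).
From theta, eta, and psi, R14 gives omega.
kappa would need gamma (R2), but gamma is never established. No rule produces tau, and it is not given.

omega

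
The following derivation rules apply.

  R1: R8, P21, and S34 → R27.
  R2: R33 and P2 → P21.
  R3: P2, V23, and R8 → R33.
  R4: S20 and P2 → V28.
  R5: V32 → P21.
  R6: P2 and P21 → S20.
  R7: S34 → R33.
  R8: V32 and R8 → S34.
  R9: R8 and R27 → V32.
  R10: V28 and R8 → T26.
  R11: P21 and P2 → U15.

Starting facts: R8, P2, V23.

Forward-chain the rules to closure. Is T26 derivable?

From P2, V23, and R8, R3 gives R33.
R33 and P2 hold, so P21 follows (R2).
From P2 and P21, R6 gives S20.
From S20 and P2, R4 gives V28.
From V28 and R8, R10 gives T26.

Yes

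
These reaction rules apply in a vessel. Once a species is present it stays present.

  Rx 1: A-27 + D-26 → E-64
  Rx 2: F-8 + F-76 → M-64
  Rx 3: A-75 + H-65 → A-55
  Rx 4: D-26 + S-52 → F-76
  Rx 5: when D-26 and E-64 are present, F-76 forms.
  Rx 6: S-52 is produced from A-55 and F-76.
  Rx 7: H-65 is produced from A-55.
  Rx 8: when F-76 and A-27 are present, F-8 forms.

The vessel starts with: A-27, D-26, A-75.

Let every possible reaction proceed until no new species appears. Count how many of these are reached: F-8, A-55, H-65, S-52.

1

A-27 and D-26 present → E-64 forms (Rx 1).
D-26 and E-64 present → F-76 forms (Rx 5).
F-76 and A-27 present → F-8 forms (Rx 8).
F-8: reached.
A-55 would need A-75 and H-65 (Rx 3), but H-65 never forms.
H-65 would need A-55 (Rx 7), but A-55 never forms.
S-52 would need A-55 and F-76 (Rx 6), but A-55 never forms.
Reached: F-8 — 1 of the 4.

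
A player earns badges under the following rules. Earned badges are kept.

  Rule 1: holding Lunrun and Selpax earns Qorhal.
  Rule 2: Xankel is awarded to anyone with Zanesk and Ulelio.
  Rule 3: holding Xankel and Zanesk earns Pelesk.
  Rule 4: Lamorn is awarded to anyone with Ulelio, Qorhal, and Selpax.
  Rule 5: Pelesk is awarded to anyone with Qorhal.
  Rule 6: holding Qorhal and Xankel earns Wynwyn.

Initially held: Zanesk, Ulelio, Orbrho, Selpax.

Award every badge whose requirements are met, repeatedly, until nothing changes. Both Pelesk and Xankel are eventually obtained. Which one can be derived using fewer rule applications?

Xankel: With Zanesk and Ulelio, Xankel is earned (Rule 2). [1 rule application]
Pelesk: With Zanesk and Ulelio, Xankel is earned (Rule 2). With Xankel and Zanesk, Pelesk is earned (Rule 3). [2 rule applications]
Xankel needs fewer.

Xankel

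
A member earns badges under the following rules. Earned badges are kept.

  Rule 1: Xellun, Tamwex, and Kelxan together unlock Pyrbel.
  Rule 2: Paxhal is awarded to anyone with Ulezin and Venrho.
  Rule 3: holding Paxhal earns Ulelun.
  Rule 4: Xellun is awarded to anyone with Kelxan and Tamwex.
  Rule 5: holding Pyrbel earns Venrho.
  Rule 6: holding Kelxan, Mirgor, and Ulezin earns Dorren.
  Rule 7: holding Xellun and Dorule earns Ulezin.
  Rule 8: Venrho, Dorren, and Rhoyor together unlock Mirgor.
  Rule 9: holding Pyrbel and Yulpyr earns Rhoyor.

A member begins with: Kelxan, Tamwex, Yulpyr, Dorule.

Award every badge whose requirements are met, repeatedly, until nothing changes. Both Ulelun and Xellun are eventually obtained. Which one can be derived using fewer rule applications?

Xellun: With Kelxan and Tamwex, Xellun is earned (Rule 4). [1 rule application]
Ulelun: With Kelxan and Tamwex, Xellun is earned (Rule 4). With Xellun, Tamwex, and Kelxan, Pyrbel is earned (Rule 1). With Xellun and Dorule, Ulezin is earned (Rule 7). With Pyrbel, Venrho is earned (Rule 5). With Ulezin and Venrho, Paxhal is earned (Rule 2). With Paxhal, Ulelun is earned (Rule 3). [6 rule applications]
Xellun needs fewer.

Xellun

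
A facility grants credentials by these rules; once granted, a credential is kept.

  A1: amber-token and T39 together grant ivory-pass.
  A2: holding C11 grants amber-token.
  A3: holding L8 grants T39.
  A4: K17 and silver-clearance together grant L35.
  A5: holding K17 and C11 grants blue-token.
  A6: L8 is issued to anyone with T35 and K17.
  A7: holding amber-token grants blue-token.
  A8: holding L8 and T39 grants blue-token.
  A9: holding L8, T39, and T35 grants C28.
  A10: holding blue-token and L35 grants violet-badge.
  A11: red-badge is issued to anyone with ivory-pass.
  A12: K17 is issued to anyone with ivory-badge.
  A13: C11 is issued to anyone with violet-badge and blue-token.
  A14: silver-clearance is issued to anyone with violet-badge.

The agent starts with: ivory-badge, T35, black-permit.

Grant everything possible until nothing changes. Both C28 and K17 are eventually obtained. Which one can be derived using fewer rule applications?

K17: Holding ivory-badge grants K17 (A12). [1 rule application]
C28: Holding ivory-badge grants K17 (A12). Holding T35 and K17 grants L8 (A6). Holding L8 grants T39 (A3). Holding L8, T39, and T35 grants C28 (A9). [4 rule applications]
K17 needs fewer.

K17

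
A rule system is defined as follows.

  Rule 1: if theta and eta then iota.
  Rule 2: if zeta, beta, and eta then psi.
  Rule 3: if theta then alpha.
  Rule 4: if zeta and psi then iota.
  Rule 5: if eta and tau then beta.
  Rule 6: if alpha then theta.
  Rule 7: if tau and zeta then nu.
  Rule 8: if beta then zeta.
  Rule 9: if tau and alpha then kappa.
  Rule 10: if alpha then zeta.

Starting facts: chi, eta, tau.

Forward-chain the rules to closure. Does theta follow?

No

theta would need alpha (Rule 6), but alpha is never established.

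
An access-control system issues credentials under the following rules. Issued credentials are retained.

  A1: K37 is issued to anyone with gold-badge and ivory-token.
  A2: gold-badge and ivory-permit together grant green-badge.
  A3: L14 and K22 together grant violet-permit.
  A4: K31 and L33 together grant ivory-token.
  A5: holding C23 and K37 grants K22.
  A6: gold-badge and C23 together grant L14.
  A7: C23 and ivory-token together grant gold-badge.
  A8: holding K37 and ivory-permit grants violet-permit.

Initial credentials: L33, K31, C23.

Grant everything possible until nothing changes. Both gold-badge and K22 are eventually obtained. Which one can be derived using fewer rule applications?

gold-badge: Holding K31 and L33 grants ivory-token (A4). Holding C23 and ivory-token grants gold-badge (A7). [2 rule applications]
K22: Holding K31 and L33 grants ivory-token (A4). Holding C23 and ivory-token grants gold-badge (A7). Holding gold-badge and ivory-token grants K37 (A1). Holding C23 and K37 grants K22 (A5). [4 rule applications]
gold-badge needs fewer.

gold-badge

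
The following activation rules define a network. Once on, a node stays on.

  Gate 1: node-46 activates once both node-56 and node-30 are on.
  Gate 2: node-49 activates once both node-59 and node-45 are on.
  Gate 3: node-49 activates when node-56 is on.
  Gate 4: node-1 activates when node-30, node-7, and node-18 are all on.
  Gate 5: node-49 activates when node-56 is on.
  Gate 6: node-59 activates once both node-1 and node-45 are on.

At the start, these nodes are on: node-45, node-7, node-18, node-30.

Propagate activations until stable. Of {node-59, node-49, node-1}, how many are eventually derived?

Gate 4: node-30, node-7, and node-18 on → node-1 on.
node-1 and node-45 are on, so node-59 activates (Gate 6).
Gate 2: node-59 and node-45 on → node-49 on.
node-59: reached.
node-49: reached.
node-1: reached.
All 3 are reached.

3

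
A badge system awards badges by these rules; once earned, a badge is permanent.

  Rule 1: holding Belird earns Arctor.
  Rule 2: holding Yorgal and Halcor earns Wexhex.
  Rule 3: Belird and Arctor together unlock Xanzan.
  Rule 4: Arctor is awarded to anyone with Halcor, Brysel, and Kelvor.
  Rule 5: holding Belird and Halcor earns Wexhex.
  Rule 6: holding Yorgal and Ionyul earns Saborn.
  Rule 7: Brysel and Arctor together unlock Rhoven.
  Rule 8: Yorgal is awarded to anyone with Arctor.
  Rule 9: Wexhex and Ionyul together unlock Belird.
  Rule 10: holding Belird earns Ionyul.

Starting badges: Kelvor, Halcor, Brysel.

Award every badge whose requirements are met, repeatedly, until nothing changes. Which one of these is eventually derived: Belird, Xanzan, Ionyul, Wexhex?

With Halcor, Brysel, and Kelvor, Arctor is earned (Rule 4).
With Arctor, Yorgal is earned (Rule 8).
With Yorgal and Halcor, Wexhex is earned (Rule 2).
Ionyul would need Belird (Rule 10), but Belird is never earned. Xanzan would need Belird and Arctor (Rule 3), but Belird is never earned. Belird would need Wexhex and Ionyul (Rule 9), but Ionyul is never earned.

Wexhex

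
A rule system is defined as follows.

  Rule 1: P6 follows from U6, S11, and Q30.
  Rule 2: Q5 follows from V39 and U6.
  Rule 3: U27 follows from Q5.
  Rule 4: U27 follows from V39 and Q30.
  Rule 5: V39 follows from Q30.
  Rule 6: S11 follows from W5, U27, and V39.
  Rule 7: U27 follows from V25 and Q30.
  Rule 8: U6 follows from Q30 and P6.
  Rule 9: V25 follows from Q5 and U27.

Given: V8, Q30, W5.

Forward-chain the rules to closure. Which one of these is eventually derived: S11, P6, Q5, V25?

Q30 holds, so V39 follows (Rule 5).
V39 and Q30 hold, so U27 follows (Rule 4).
W5, U27, and V39 hold, so S11 follows (Rule 6).
P6 would need U6, S11, and Q30 (Rule 1), but U6 is never established. Q5 would need V39 and U6 (Rule 2), but U6 is never established. V25 would need Q5 and U27 (Rule 9), but Q5 is never established.

S11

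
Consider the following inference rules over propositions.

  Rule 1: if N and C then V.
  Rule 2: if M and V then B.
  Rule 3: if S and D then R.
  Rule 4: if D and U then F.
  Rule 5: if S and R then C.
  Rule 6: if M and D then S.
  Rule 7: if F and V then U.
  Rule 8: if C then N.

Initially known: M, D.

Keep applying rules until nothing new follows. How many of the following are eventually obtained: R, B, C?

3

M and D hold, so S follows (Rule 6).
S and D hold, so R follows (Rule 3).
S and R hold, so C follows (Rule 5).
C holds, so N follows (Rule 8).
From N and C, Rule 1 gives V.
From M and V, Rule 2 gives B.
R: reached.
B: reached.
C: reached.
All 3 are reached.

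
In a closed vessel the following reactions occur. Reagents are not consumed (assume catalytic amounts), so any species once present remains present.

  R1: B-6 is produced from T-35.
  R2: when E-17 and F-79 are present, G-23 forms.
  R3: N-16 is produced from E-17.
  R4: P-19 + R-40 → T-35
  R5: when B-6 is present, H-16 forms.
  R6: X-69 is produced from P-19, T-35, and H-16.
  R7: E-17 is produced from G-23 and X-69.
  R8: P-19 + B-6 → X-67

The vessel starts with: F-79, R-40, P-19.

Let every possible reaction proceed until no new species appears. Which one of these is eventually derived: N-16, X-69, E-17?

P-19 and R-40 present → T-35 forms (R4).
T-35 present → B-6 forms (R1).
B-6 present → H-16 forms (R5).
P-19, T-35, and H-16 present → X-69 forms (R6).
E-17 would need G-23 and X-69 (R7), but G-23 never forms. N-16 would need E-17 (R3), but E-17 never forms.

X-69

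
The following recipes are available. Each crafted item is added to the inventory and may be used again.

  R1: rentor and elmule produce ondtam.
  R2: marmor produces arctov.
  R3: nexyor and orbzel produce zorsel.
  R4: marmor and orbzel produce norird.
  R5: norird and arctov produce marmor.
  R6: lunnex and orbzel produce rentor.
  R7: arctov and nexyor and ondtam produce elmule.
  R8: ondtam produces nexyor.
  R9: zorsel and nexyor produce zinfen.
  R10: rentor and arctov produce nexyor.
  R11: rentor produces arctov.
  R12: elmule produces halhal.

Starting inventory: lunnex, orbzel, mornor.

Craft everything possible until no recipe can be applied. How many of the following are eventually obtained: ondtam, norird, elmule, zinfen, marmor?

lunnex and orbzel → rentor (R6).
Using R11, rentor makes arctov.
Using R10, rentor and arctov make nexyor.
Using R3, nexyor and orbzel make zorsel.
zorsel and nexyor → zinfen (R9).
ondtam would need rentor and elmule (R1), but elmule is never obtained.
norird would need marmor and orbzel (R4), but marmor is never obtained.
elmule would need arctov, nexyor, and ondtam (R7), but ondtam is never obtained.
zinfen: reached.
marmor would need norird and arctov (R5), but norird is never obtained.
Reached: zinfen — 1 of the 5.

1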